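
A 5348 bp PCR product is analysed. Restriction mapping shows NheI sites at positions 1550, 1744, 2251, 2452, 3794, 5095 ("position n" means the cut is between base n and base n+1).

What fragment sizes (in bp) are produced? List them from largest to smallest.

1550, 1342, 1301, 507, 253, 201, 194 bp

Linear molecule, 6 cuts → 7 fragments:
  1550 − 0 = 1550 bp
  1744 − 1550 = 194 bp
  2251 − 1744 = 507 bp
  2452 − 2251 = 201 bp
  3794 − 2452 = 1342 bp
  5095 − 3794 = 1301 bp
  5348 − 5095 = 253 bp
Sorted largest to smallest: 1550, 1342, 1301, 507, 253, 201, 194 bp.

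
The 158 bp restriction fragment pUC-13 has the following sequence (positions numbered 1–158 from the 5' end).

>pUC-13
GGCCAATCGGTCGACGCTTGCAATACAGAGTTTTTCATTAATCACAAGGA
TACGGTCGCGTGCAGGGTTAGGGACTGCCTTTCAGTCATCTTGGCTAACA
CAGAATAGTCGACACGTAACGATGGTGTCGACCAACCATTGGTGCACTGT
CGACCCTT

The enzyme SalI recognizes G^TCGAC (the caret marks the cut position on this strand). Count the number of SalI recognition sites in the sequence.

GTCGAC occurs starting at positions 10, 108, 127, 149.
SalI cuts at 4 sites.

4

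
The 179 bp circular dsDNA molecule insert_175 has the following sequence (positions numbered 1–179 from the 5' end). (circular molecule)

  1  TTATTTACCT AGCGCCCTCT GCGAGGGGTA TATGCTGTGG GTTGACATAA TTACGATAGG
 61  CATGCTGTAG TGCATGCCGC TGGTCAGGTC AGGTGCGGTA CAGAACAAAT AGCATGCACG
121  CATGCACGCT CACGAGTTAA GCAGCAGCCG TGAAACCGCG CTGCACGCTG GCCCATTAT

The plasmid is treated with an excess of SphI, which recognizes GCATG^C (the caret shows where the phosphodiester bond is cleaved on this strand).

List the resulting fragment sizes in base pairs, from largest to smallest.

SphI sites (GCATGC) start at positions 60, 72, 112, 120.
SphI cuts after base 5 of each site (before the last base), so after positions 64, 76, 116, 124.
Circular molecule, 4 cuts → 4 fragments:
  65–76 → 12 bp
  77–116 → 40 bp
  117–124 → 8 bp
  125–179 then 1–64 → 55 + 64 = 119 bp
Sorted largest to smallest: 119, 40, 12, 8 bp.

119, 40, 12, 8 bp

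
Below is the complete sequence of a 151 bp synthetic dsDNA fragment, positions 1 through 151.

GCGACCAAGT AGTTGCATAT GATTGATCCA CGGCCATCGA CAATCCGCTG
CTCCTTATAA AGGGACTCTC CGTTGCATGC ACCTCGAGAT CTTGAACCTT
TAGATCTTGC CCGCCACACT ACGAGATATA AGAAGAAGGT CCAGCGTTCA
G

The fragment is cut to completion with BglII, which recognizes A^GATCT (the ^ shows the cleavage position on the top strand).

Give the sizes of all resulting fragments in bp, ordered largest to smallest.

87, 49, 15 bp

BglII sites (AGATCT) start at positions 87, 102.
BglII cuts after the first base of each site, so after positions 87, 102.
Linear molecule, 2 cuts → 3 fragments:
  1–87 → 87 bp
  88–102 → 15 bp
  103–151 → 49 bp
Sorted largest to smallest: 87, 49, 15 bp.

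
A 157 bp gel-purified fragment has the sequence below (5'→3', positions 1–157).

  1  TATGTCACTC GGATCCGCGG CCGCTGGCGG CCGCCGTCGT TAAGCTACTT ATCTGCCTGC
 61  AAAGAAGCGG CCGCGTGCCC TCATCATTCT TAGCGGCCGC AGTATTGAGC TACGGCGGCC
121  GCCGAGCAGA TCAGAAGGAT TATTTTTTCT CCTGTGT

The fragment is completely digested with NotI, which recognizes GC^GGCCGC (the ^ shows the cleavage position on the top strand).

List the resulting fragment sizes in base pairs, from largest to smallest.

41, 40, 26, 22, 18, 10 bp

NotI sites (GCGGCCGC) start at positions 17, 27, 67, 93, 115.
NotI cuts after base 2 of each site, so after positions 18, 28, 68, 94, 116.
Linear molecule, 5 cuts → 6 fragments:
  1–18 → 18 bp
  19–28 → 10 bp
  29–68 → 40 bp
  69–94 → 26 bp
  95–116 → 22 bp
  117–157 → 41 bp
Sorted largest to smallest: 41, 40, 26, 22, 18, 10 bp.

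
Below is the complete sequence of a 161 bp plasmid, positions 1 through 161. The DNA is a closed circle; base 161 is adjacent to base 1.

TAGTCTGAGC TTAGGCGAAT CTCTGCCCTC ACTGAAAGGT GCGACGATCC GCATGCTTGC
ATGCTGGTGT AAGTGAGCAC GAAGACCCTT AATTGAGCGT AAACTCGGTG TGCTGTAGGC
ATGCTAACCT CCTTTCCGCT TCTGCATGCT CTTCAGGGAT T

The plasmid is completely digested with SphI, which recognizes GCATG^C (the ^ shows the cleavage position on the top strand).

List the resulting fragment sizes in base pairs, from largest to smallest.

68, 60, 25, 8 bp

SphI sites (GCATGC) start at positions 51, 59, 119, 144.
SphI cuts after base 5 of each site (before the last base), so after positions 55, 63, 123, 148.
Circular molecule, 4 cuts → 4 fragments:
  56–63 → 8 bp
  64–123 → 60 bp
  124–148 → 25 bp
  149–161 then 1–55 → 13 + 55 = 68 bp
Sorted largest to smallest: 68, 60, 25, 8 bp.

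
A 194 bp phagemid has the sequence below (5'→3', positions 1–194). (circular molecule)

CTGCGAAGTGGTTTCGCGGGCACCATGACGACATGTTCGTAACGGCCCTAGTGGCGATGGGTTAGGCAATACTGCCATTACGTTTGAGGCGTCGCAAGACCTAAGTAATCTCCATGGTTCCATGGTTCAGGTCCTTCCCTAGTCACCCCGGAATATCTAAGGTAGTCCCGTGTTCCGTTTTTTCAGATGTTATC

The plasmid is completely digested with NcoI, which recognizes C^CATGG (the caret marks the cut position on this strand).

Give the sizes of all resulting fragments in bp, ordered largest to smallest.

186, 8 bp

NcoI sites (CCATGG) start at positions 112, 120.
NcoI cuts after the first base of each site, so after positions 112, 120.
Circular molecule, 2 cuts → 2 fragments:
  113–120 → 8 bp
  121–194 then 1–112 → 74 + 112 = 186 bp
Sorted largest to smallest: 186, 8 bp.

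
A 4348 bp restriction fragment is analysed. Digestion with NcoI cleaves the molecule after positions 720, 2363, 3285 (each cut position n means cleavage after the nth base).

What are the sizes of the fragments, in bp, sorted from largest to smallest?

1643, 1063, 922, 720 bp

Linear molecule, 3 cuts → 4 fragments:
  720 − 0 = 720 bp
  2363 − 720 = 1643 bp
  3285 − 2363 = 922 bp
  4348 − 3285 = 1063 bp
Sorted largest to smallest: 1643, 1063, 922, 720 bp.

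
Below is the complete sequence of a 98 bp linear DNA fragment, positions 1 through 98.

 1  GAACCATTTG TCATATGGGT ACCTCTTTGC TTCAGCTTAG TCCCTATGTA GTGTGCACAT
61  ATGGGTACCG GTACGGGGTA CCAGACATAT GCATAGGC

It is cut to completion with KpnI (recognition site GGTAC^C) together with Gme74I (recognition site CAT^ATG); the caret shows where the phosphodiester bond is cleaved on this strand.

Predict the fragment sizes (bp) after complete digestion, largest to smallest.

38, 14, 13, 10, 8, 8, 7 bp

KpnI sites (GGTACC) start at positions 18, 64, 77.
KpnI cuts after base 5 of each site (before the last base), so after positions 22, 68, 81.
Gme74I sites (CATATG) start at positions 12, 58, 86.
Gme74I cuts after base 3 of each site, so after positions 14, 60, 88.
Combined cut positions: 14, 22, 60, 68, 81, 88.
Linear molecule, 6 cuts → 7 fragments:
  1–14 → 14 bp
  15–22 → 8 bp
  23–60 → 38 bp
  61–68 → 8 bp
  69–81 → 13 bp
  82–88 → 7 bp
  89–98 → 10 bp
Sorted largest to smallest: 38, 14, 13, 10, 8, 8, 7 bp.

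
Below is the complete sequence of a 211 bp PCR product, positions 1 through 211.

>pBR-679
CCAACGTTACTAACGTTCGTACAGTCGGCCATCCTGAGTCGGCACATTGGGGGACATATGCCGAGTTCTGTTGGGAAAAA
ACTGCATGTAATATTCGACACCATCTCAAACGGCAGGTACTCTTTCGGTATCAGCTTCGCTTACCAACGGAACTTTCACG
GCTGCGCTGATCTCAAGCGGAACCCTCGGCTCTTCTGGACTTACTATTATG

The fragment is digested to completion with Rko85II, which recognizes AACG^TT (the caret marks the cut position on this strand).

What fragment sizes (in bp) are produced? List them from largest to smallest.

196, 9, 6 bp

Rko85II sites (AACGTT) start at positions 3, 12.
Rko85II cuts after base 4 of each site, so after positions 6, 15.
Linear molecule, 2 cuts → 3 fragments:
  1–6 → 6 bp
  7–15 → 9 bp
  16–211 → 196 bp
Sorted largest to smallest: 196, 9, 6 bp.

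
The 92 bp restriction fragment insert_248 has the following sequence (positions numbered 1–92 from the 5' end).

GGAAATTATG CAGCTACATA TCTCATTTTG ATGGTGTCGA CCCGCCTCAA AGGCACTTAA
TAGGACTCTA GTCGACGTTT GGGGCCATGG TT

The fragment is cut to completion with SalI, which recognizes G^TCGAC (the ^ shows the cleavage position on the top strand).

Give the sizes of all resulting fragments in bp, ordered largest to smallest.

SalI sites (GTCGAC) start at positions 36, 71.
SalI cuts after the first base of each site, so after positions 36, 71.
Linear molecule, 2 cuts → 3 fragments:
  1–36 → 36 bp
  37–71 → 35 bp
  72–92 → 21 bp
Sorted largest to smallest: 36, 35, 21 bp.

36, 35, 21 bp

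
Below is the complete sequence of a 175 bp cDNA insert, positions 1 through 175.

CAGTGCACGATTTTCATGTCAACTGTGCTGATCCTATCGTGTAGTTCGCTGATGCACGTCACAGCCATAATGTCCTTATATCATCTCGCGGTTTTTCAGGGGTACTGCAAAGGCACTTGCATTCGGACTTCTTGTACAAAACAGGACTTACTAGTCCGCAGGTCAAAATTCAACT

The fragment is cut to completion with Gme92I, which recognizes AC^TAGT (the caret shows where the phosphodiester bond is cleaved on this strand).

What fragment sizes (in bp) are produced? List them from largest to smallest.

The Gme92I site (ACTAGT) starts at position 150.
Gme92I cuts after base 2 of each site, so after position 151.
Linear molecule, 1 cut → 2 fragments:
  1–151 → 151 bp
  152–175 → 24 bp
Sorted largest to smallest: 151, 24 bp.

151, 24 bp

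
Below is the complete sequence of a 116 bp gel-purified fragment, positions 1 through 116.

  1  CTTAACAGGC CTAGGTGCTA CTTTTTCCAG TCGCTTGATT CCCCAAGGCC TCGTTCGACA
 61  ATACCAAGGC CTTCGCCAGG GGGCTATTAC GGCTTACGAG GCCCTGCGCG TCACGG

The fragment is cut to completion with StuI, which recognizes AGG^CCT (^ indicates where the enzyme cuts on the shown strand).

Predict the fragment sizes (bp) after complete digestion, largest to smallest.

StuI sites (AGGCCT) start at positions 7, 46, 67.
StuI cuts after base 3 of each site, so after positions 9, 48, 69.
Linear molecule, 3 cuts → 4 fragments:
  1–9 → 9 bp
  10–48 → 39 bp
  49–69 → 21 bp
  70–116 → 47 bp
Sorted largest to smallest: 47, 39, 21, 9 bp.

47, 39, 21, 9 bp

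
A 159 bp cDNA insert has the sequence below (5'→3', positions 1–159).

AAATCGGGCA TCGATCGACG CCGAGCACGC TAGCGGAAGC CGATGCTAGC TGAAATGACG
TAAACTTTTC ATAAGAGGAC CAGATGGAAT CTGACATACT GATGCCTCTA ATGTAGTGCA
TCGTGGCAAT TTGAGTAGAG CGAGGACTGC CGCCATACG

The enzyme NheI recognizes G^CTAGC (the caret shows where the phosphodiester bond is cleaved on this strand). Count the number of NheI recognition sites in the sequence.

2

GCTAGC occurs starting at positions 29, 45.
NheI cuts at 2 sites.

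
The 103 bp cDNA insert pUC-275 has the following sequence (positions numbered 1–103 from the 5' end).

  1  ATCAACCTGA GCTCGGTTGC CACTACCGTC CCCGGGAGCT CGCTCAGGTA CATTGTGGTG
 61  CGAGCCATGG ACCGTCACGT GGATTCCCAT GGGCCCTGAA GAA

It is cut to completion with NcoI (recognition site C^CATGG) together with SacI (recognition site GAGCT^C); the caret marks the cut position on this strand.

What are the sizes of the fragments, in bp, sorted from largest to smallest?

NcoI sites (CCATGG) start at positions 65, 87.
NcoI cuts after the first base of each site, so after positions 65, 87.
SacI sites (GAGCTC) start at positions 9, 36.
SacI cuts after base 5 of each site (before the last base), so after positions 13, 40.
Combined cut positions: 13, 40, 65, 87.
Linear molecule, 4 cuts → 5 fragments:
  1–13 → 13 bp
  14–40 → 27 bp
  41–65 → 25 bp
  66–87 → 22 bp
  88–103 → 16 bp
Sorted largest to smallest: 27, 25, 22, 16, 13 bp.

27, 25, 22, 16, 13 bp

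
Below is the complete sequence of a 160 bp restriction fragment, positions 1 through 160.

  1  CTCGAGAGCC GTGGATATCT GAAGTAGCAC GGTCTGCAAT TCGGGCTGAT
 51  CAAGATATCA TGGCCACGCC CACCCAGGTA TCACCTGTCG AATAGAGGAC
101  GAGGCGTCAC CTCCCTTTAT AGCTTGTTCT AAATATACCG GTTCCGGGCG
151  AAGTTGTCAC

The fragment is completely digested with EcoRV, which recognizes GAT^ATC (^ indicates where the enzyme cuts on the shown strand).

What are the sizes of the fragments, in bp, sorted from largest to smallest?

104, 40, 16 bp

EcoRV sites (GATATC) start at positions 14, 54.
EcoRV cuts after base 3 of each site, so after positions 16, 56.
Linear molecule, 2 cuts → 3 fragments:
  1–16 → 16 bp
  17–56 → 40 bp
  57–160 → 104 bp
Sorted largest to smallest: 104, 40, 16 bp.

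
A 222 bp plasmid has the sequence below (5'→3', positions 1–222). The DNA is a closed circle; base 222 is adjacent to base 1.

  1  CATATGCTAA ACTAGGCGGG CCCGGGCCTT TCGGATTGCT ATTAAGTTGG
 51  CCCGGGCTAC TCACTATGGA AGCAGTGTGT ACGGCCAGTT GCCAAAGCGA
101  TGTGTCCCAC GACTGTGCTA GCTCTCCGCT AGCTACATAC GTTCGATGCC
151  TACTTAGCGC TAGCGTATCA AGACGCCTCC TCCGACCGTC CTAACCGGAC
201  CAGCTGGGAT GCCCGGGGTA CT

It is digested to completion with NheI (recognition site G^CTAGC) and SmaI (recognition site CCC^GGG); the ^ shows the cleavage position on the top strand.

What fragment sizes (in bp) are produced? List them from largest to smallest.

NheI sites (GCTAGC) start at positions 117, 128, 159.
NheI cuts after the first base of each site, so after positions 117, 128, 159.
SmaI sites (CCCGGG) start at positions 21, 51, 212.
SmaI cuts after base 3 of each site, so after positions 23, 53, 214.
Combined cut positions: 23, 53, 117, 128, 159, 214.
Circular molecule, 6 cuts → 6 fragments:
  24–53 → 30 bp
  54–117 → 64 bp
  118–128 → 11 bp
  129–159 → 31 bp
  160–214 → 55 bp
  215–222 then 1–23 → 8 + 23 = 31 bp
Sorted largest to smallest: 64, 55, 31, 31, 30, 11 bp.

64, 55, 31, 31, 30, 11 bp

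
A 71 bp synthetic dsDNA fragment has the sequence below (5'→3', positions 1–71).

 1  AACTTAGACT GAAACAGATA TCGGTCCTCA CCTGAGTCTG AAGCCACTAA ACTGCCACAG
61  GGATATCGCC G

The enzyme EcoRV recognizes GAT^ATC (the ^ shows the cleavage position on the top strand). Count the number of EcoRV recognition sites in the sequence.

GATATC occurs starting at positions 17, 62.
EcoRV cuts at 2 sites.

2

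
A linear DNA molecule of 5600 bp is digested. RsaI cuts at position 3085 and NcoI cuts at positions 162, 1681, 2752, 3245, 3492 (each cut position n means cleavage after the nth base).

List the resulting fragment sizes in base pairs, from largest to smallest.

2108, 1519, 1071, 333, 247, 162, 160 bp

Combined cut positions (sorted): 162, 1681, 2752, 3085, 3245, 3492.
Linear molecule, 6 cuts → 7 fragments:
  162 − 0 = 162 bp
  1681 − 162 = 1519 bp
  2752 − 1681 = 1071 bp
  3085 − 2752 = 333 bp
  3245 − 3085 = 160 bp
  3492 − 3245 = 247 bp
  5600 − 3492 = 2108 bp
Sorted largest to smallest: 2108, 1519, 1071, 333, 247, 162, 160 bp.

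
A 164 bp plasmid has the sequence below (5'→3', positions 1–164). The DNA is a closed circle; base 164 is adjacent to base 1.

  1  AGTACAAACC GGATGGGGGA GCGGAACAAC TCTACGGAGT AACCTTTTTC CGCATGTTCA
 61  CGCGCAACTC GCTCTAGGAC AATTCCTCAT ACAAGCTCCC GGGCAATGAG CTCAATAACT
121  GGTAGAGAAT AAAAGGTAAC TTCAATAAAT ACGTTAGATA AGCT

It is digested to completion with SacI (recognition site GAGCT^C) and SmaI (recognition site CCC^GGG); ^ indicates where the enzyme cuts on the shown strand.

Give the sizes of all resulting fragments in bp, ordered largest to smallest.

152, 12 bp

The SacI site (GAGCTC) starts at position 108.
SacI cuts after base 5 of each site (before the last base), so after position 112.
The SmaI site (CCCGGG) starts at position 98.
SmaI cuts after base 3 of each site, so after position 100.
Combined cut positions: 100, 112.
Circular molecule, 2 cuts → 2 fragments:
  101–112 → 12 bp
  113–164 then 1–100 → 52 + 100 = 152 bp
Sorted largest to smallest: 152, 12 bp.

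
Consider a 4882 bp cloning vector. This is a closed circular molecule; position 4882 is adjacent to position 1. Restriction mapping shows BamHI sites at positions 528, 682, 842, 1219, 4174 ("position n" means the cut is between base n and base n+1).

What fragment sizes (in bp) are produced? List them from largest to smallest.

Circular molecule, 5 cuts → 5 fragments:
  682 − 528 = 154 bp
  842 − 682 = 160 bp
  1219 − 842 = 377 bp
  4174 − 1219 = 2955 bp
  wrap: 4882 − 4174 + 528 = 1236 bp
Sorted largest to smallest: 2955, 1236, 377, 160, 154 bp.

2955, 1236, 377, 160, 154 bp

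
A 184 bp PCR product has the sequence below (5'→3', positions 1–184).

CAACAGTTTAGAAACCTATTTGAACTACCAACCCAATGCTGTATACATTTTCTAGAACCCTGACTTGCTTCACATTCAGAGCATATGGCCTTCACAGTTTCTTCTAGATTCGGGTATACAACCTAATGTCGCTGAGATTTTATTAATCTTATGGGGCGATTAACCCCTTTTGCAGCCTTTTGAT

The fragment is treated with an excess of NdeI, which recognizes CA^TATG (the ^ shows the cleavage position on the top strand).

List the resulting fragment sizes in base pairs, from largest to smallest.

101, 83 bp

The NdeI site (CATATG) starts at position 82.
NdeI cuts after base 2 of each site, so after position 83.
Linear molecule, 1 cut → 2 fragments:
  1–83 → 83 bp
  84–184 → 101 bp
Sorted largest to smallest: 101, 83 bp.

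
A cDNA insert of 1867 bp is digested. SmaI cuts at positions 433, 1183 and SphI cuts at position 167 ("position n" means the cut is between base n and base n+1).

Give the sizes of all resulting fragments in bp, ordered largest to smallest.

Combined cut positions (sorted): 167, 433, 1183.
Linear molecule, 3 cuts → 4 fragments:
  167 − 0 = 167 bp
  433 − 167 = 266 bp
  1183 − 433 = 750 bp
  1867 − 1183 = 684 bp
Sorted largest to smallest: 750, 684, 266, 167 bp.

750, 684, 266, 167 bp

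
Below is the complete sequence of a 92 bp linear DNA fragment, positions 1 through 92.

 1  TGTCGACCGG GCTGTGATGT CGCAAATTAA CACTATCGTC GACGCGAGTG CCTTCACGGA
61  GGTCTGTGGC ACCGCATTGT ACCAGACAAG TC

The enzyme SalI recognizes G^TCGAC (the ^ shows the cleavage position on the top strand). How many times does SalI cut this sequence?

GTCGAC occurs starting at positions 2, 38.
SalI cuts at 2 sites.

2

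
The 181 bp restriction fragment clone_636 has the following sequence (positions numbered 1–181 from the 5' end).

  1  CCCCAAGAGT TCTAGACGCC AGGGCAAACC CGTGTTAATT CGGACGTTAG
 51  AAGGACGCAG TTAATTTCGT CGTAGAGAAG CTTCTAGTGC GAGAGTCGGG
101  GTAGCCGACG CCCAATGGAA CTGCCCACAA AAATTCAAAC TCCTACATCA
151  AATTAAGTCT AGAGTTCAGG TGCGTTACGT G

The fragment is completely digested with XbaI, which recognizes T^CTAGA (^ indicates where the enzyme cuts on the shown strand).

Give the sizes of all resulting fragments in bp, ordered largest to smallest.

XbaI sites (TCTAGA) start at positions 11, 158.
XbaI cuts after the first base of each site, so after positions 11, 158.
Linear molecule, 2 cuts → 3 fragments:
  1–11 → 11 bp
  12–158 → 147 bp
  159–181 → 23 bp
Sorted largest to smallest: 147, 23, 11 bp.

147, 23, 11 bp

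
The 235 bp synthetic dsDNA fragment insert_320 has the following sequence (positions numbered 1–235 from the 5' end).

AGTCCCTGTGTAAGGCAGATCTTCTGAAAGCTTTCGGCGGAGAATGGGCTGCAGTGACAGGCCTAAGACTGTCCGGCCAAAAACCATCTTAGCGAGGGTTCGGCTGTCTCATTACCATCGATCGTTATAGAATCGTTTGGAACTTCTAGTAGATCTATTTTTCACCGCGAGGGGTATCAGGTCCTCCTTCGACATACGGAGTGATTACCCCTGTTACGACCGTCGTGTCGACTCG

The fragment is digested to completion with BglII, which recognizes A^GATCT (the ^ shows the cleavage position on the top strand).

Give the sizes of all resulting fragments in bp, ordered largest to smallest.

134, 84, 17 bp

BglII sites (AGATCT) start at positions 17, 151.
BglII cuts after the first base of each site, so after positions 17, 151.
Linear molecule, 2 cuts → 3 fragments:
  1–17 → 17 bp
  18–151 → 134 bp
  152–235 → 84 bp
Sorted largest to smallest: 134, 84, 17 bp.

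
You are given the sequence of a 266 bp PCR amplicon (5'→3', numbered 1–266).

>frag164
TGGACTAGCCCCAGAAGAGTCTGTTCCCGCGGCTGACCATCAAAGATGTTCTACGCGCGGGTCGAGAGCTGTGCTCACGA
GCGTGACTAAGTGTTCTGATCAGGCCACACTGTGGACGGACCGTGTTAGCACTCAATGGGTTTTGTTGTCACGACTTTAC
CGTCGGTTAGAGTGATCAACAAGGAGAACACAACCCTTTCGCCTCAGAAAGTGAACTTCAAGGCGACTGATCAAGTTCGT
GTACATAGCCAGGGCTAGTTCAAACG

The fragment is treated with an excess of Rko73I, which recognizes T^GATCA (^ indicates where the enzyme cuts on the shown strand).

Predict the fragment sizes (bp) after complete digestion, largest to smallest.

97, 76, 55, 38 bp

Rko73I sites (TGATCA) start at positions 97, 173, 228.
Rko73I cuts after the first base of each site, so after positions 97, 173, 228.
Linear molecule, 3 cuts → 4 fragments:
  1–97 → 97 bp
  98–173 → 76 bp
  174–228 → 55 bp
  229–266 → 38 bp
Sorted largest to smallest: 97, 76, 55, 38 bp.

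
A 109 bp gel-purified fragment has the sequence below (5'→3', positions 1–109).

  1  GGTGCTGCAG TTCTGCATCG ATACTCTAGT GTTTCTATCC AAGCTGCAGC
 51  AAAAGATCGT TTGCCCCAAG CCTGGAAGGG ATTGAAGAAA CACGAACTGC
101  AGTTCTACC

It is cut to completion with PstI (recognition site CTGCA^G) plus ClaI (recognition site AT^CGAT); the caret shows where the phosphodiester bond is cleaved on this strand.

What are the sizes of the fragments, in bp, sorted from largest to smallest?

PstI sites (CTGCAG) start at positions 5, 44, 97.
PstI cuts after base 5 of each site (before the last base), so after positions 9, 48, 101.
The ClaI site (ATCGAT) starts at position 17.
ClaI cuts after base 2 of each site, so after position 18.
Combined cut positions: 9, 18, 48, 101.
Linear molecule, 4 cuts → 5 fragments:
  1–9 → 9 bp
  10–18 → 9 bp
  19–48 → 30 bp
  49–101 → 53 bp
  102–109 → 8 bp
Sorted largest to smallest: 53, 30, 9, 9, 8 bp.

53, 30, 9, 9, 8 bp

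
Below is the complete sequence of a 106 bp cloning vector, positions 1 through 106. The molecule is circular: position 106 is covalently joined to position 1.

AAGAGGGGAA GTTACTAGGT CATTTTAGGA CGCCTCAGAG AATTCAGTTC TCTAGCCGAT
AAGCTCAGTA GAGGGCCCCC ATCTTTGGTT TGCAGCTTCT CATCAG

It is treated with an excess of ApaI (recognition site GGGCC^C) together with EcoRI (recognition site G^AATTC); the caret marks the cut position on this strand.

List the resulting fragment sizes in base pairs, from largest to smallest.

69, 37 bp

The ApaI site (GGGCCC) starts at position 73.
ApaI cuts after base 5 of each site (before the last base), so after position 77.
The EcoRI site (GAATTC) starts at position 40.
EcoRI cuts after the first base of each site, so after position 40.
Combined cut positions: 40, 77.
Circular molecule, 2 cuts → 2 fragments:
  41–77 → 37 bp
  78–106 then 1–40 → 29 + 40 = 69 bp
Sorted largest to smallest: 69, 37 bp.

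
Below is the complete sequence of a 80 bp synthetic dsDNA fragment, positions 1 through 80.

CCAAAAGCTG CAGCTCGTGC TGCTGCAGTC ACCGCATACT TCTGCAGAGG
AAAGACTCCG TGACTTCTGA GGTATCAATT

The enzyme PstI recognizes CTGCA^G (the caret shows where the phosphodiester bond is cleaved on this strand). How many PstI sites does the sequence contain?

CTGCAG occurs starting at positions 8, 23, 42.
PstI cuts at 3 sites.

3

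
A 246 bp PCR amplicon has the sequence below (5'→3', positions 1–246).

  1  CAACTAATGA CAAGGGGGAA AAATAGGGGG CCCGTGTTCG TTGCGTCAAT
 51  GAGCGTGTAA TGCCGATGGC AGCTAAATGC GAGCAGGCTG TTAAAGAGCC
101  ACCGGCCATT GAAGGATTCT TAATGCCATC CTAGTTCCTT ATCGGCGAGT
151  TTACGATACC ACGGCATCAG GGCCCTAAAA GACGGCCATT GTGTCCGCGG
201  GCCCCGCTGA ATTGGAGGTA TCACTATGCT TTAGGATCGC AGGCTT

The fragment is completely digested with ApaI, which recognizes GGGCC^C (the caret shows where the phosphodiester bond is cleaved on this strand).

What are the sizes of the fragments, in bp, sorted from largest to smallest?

ApaI sites (GGGCCC) start at positions 28, 170, 199.
ApaI cuts after base 5 of each site (before the last base), so after positions 32, 174, 203.
Linear molecule, 3 cuts → 4 fragments:
  1–32 → 32 bp
  33–174 → 142 bp
  175–203 → 29 bp
  204–246 → 43 bp
Sorted largest to smallest: 142, 43, 32, 29 bp.

142, 43, 32, 29 bp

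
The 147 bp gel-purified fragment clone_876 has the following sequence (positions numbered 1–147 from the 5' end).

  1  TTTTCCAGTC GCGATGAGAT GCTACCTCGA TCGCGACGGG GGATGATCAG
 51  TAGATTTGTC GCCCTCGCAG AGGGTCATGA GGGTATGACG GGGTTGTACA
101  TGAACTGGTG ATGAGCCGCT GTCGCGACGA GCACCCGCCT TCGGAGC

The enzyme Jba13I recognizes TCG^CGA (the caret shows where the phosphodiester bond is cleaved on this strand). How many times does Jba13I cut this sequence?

3

TCGCGA occurs starting at positions 9, 31, 122.
Jba13I cuts at 3 sites.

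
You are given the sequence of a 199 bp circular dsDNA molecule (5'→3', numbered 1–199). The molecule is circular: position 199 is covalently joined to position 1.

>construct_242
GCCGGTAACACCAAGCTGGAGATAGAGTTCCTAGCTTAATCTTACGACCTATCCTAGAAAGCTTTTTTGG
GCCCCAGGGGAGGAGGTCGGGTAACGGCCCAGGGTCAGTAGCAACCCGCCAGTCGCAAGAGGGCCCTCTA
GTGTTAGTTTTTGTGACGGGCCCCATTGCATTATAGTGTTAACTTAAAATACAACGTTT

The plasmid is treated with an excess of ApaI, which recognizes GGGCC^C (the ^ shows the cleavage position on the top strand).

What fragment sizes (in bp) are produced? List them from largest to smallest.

ApaI sites (GGGCCC) start at positions 69, 131, 158.
ApaI cuts after base 5 of each site (before the last base), so after positions 73, 135, 162.
Circular molecule, 3 cuts → 3 fragments:
  74–135 → 62 bp
  136–162 → 27 bp
  163–199 then 1–73 → 37 + 73 = 110 bp
Sorted largest to smallest: 110, 62, 27 bp.

110, 62, 27 bp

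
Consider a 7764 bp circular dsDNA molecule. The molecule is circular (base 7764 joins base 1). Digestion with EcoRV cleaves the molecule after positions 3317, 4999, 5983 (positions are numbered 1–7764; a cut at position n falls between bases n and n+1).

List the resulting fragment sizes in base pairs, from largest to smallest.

Circular molecule, 3 cuts → 3 fragments:
  4999 − 3317 = 1682 bp
  5983 − 4999 = 984 bp
  wrap: 7764 − 5983 + 3317 = 5098 bp
Sorted largest to smallest: 5098, 1682, 984 bp.

5098, 1682, 984 bp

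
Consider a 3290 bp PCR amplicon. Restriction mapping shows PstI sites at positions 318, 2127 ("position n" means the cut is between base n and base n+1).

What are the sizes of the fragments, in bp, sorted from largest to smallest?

1809, 1163, 318 bp

Linear molecule, 2 cuts → 3 fragments:
  318 − 0 = 318 bp
  2127 − 318 = 1809 bp
  3290 − 2127 = 1163 bp
Sorted largest to smallest: 1809, 1163, 318 bp.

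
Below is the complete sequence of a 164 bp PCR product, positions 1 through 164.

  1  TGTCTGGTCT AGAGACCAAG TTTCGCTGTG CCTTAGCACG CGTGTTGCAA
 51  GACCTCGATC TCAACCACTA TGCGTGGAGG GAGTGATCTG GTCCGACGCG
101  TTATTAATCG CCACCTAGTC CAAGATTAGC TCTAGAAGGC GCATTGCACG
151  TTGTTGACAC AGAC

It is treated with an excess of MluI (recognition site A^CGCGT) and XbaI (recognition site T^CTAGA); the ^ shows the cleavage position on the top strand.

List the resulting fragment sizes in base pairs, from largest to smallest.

58, 35, 33, 30, 8 bp

MluI sites (ACGCGT) start at positions 38, 96.
MluI cuts after the first base of each site, so after positions 38, 96.
XbaI sites (TCTAGA) start at positions 8, 131.
XbaI cuts after the first base of each site, so after positions 8, 131.
Combined cut positions: 8, 38, 96, 131.
Linear molecule, 4 cuts → 5 fragments:
  1–8 → 8 bp
  9–38 → 30 bp
  39–96 → 58 bp
  97–131 → 35 bp
  132–164 → 33 bp
Sorted largest to smallest: 58, 35, 33, 30, 8 bp.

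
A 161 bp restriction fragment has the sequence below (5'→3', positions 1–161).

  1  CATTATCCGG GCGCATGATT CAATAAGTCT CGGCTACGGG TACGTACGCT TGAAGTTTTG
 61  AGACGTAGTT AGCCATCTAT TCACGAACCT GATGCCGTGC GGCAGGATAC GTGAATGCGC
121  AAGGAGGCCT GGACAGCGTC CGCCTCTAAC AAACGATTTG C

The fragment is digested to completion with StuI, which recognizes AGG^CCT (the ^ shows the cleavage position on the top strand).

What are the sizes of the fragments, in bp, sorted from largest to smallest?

The StuI site (AGGCCT) starts at position 125.
StuI cuts after base 3 of each site, so after position 127.
Linear molecule, 1 cut → 2 fragments:
  1–127 → 127 bp
  128–161 → 34 bp
Sorted largest to smallest: 127, 34 bp.

127, 34 bp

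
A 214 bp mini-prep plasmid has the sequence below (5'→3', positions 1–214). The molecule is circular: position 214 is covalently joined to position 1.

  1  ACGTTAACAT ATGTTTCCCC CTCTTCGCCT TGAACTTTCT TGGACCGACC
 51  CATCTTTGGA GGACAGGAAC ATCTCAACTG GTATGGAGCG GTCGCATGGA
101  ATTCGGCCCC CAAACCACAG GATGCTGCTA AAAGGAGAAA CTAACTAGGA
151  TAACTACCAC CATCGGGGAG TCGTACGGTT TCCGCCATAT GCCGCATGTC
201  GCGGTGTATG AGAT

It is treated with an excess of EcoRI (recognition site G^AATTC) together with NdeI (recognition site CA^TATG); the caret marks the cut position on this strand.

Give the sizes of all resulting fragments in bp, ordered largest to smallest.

The EcoRI site (GAATTC) starts at position 99.
EcoRI cuts after the first base of each site, so after position 99.
NdeI sites (CATATG) start at positions 8, 186.
NdeI cuts after base 2 of each site, so after positions 9, 187.
Combined cut positions: 9, 99, 187.
Circular molecule, 3 cuts → 3 fragments:
  10–99 → 90 bp
  100–187 → 88 bp
  188–214 then 1–9 → 27 + 9 = 36 bp
Sorted largest to smallest: 90, 88, 36 bp.

90, 88, 36 bp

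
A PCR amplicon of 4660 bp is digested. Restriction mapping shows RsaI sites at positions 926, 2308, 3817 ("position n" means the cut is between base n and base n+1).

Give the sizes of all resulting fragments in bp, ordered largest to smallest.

1509, 1382, 926, 843 bp

Linear molecule, 3 cuts → 4 fragments:
  926 − 0 = 926 bp
  2308 − 926 = 1382 bp
  3817 − 2308 = 1509 bp
  4660 − 3817 = 843 bp
Sorted largest to smallest: 1509, 1382, 926, 843 bp.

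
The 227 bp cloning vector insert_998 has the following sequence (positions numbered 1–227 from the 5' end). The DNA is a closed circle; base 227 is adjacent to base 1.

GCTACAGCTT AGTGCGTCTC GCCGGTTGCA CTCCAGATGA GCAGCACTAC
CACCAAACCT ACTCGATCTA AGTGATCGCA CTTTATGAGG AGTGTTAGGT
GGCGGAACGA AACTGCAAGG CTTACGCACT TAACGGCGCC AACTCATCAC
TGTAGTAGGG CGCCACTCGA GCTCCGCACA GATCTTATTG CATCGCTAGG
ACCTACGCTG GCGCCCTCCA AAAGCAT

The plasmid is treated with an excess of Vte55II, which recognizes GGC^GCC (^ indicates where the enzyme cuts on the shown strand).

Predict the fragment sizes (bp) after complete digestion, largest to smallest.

152, 51, 24 bp

Vte55II sites (GGCGCC) start at positions 135, 159, 210.
Vte55II cuts after base 3 of each site, so after positions 137, 161, 212.
Circular molecule, 3 cuts → 3 fragments:
  138–161 → 24 bp
  162–212 → 51 bp
  213–227 then 1–137 → 15 + 137 = 152 bp
Sorted largest to smallest: 152, 51, 24 bp.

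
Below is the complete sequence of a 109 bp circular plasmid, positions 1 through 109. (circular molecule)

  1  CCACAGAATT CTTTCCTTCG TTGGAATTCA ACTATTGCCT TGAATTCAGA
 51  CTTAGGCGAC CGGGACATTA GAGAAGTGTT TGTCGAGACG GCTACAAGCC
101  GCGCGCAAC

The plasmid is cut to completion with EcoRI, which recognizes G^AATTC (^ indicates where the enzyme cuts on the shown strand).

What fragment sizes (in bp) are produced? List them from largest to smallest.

73, 18, 18 bp

EcoRI sites (GAATTC) start at positions 6, 24, 42.
EcoRI cuts after the first base of each site, so after positions 6, 24, 42.
Circular molecule, 3 cuts → 3 fragments:
  7–24 → 18 bp
  25–42 → 18 bp
  43–109 then 1–6 → 67 + 6 = 73 bp
Sorted largest to smallest: 73, 18, 18 bp.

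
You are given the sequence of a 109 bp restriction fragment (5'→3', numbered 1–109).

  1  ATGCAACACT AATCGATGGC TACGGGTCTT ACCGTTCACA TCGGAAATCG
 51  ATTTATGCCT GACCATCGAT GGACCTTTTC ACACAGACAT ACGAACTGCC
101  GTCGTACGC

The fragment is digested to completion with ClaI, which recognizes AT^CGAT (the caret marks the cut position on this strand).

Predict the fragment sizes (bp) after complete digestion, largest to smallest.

ClaI sites (ATCGAT) start at positions 12, 47, 65.
ClaI cuts after base 2 of each site, so after positions 13, 48, 66.
Linear molecule, 3 cuts → 4 fragments:
  1–13 → 13 bp
  14–48 → 35 bp
  49–66 → 18 bp
  67–109 → 43 bp
Sorted largest to smallest: 43, 35, 18, 13 bp.

43, 35, 18, 13 bp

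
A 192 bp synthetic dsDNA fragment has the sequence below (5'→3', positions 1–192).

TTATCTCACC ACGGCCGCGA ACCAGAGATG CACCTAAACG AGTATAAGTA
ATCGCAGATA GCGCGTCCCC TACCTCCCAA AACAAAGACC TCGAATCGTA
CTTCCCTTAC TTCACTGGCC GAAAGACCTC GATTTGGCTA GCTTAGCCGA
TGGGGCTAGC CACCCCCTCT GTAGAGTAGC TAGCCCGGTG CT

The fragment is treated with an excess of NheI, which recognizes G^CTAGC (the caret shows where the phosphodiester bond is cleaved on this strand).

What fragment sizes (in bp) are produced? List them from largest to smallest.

NheI sites (GCTAGC) start at positions 137, 155, 179.
NheI cuts after the first base of each site, so after positions 137, 155, 179.
Linear molecule, 3 cuts → 4 fragments:
  1–137 → 137 bp
  138–155 → 18 bp
  156–179 → 24 bp
  180–192 → 13 bp
Sorted largest to smallest: 137, 24, 18, 13 bp.

137, 24, 18, 13 bp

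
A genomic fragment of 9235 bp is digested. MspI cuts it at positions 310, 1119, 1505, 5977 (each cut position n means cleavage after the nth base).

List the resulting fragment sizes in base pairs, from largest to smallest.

4472, 3258, 809, 386, 310 bp

Linear molecule, 4 cuts → 5 fragments:
  310 − 0 = 310 bp
  1119 − 310 = 809 bp
  1505 − 1119 = 386 bp
  5977 − 1505 = 4472 bp
  9235 − 5977 = 3258 bp
Sorted largest to smallest: 4472, 3258, 809, 386, 310 bp.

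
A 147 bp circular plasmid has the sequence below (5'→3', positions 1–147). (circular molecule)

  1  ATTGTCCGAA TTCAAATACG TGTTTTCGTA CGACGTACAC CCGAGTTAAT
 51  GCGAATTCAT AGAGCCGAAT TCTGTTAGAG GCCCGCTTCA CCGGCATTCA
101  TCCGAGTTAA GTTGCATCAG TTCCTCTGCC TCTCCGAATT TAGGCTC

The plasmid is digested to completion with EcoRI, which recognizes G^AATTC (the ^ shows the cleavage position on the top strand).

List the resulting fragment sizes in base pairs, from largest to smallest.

EcoRI sites (GAATTC) start at positions 8, 53, 67.
EcoRI cuts after the first base of each site, so after positions 8, 53, 67.
Circular molecule, 3 cuts → 3 fragments:
  9–53 → 45 bp
  54–67 → 14 bp
  68–147 then 1–8 → 80 + 8 = 88 bp
Sorted largest to smallest: 88, 45, 14 bp.

88, 45, 14 bp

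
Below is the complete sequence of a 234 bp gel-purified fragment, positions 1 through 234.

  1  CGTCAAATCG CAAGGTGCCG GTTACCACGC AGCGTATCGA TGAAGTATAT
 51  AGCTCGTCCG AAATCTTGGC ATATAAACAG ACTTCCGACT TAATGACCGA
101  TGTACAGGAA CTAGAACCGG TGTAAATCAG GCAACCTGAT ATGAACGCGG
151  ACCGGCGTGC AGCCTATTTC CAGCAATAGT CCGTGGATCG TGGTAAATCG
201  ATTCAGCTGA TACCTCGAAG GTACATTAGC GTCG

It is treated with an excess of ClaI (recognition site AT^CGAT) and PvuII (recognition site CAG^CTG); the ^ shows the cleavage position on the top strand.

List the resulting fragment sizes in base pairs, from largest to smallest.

ClaI sites (ATCGAT) start at positions 36, 197.
ClaI cuts after base 2 of each site, so after positions 37, 198.
The PvuII site (CAGCTG) starts at position 204.
PvuII cuts after base 3 of each site, so after position 206.
Combined cut positions: 37, 198, 206.
Linear molecule, 3 cuts → 4 fragments:
  1–37 → 37 bp
  38–198 → 161 bp
  199–206 → 8 bp
  207–234 → 28 bp
Sorted largest to smallest: 161, 37, 28, 8 bp.

161, 37, 28, 8 bp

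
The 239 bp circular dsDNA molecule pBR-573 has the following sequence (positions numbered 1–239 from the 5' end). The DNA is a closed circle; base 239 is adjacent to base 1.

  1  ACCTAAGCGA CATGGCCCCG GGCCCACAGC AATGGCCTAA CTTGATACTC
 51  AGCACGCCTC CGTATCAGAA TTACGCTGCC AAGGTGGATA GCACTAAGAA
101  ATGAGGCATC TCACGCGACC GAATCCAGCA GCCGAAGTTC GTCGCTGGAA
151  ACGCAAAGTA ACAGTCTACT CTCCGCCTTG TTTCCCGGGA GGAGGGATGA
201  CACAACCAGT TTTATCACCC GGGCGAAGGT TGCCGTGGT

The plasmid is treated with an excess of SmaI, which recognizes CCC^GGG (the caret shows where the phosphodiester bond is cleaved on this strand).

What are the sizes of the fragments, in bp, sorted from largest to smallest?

167, 38, 34 bp

SmaI sites (CCCGGG) start at positions 17, 184, 218.
SmaI cuts after base 3 of each site, so after positions 19, 186, 220.
Circular molecule, 3 cuts → 3 fragments:
  20–186 → 167 bp
  187–220 → 34 bp
  221–239 then 1–19 → 19 + 19 = 38 bp
Sorted largest to smallest: 167, 38, 34 bp.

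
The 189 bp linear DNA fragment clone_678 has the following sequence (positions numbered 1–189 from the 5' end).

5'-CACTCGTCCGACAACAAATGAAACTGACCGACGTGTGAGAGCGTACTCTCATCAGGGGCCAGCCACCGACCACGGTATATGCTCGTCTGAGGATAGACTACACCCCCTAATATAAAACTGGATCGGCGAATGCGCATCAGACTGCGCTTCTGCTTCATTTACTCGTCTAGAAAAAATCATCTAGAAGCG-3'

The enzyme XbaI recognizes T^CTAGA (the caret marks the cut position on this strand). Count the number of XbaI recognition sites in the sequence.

2

TCTAGA occurs starting at positions 166, 180.
XbaI cuts at 2 sites.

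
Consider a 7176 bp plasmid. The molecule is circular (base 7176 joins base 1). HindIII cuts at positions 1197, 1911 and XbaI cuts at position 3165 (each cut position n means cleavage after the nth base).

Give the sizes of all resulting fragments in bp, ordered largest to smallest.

5208, 1254, 714 bp

Combined cut positions (sorted): 1197, 1911, 3165.
Circular molecule, 3 cuts → 3 fragments:
  1911 − 1197 = 714 bp
  3165 − 1911 = 1254 bp
  wrap: 7176 − 3165 + 1197 = 5208 bp
Sorted largest to smallest: 5208, 1254, 714 bp.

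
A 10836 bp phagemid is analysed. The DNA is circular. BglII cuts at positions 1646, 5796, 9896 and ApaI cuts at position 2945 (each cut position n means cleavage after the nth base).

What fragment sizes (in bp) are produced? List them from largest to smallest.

4100, 2851, 2586, 1299 bp

Combined cut positions (sorted): 1646, 2945, 5796, 9896.
Circular molecule, 4 cuts → 4 fragments:
  2945 − 1646 = 1299 bp
  5796 − 2945 = 2851 bp
  9896 − 5796 = 4100 bp
  wrap: 10836 − 9896 + 1646 = 2586 bp
Sorted largest to smallest: 4100, 2851, 2586, 1299 bp.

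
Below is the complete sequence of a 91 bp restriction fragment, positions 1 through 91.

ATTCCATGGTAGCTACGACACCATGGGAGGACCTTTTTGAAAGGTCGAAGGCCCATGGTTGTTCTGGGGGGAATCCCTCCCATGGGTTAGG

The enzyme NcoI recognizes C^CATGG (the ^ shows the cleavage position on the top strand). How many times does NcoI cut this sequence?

CCATGG occurs starting at positions 4, 21, 53, 80.
NcoI cuts at 4 sites.

4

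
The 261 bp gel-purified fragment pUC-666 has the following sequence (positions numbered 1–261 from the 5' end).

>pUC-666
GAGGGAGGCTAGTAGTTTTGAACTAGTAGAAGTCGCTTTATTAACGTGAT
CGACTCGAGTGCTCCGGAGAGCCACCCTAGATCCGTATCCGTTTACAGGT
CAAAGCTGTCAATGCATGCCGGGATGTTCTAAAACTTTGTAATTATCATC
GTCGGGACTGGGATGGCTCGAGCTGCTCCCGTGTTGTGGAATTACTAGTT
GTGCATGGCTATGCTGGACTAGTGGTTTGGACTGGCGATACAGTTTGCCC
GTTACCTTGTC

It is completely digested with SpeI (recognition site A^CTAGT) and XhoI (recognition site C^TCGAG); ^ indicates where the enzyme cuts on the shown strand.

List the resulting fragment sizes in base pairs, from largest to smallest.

SpeI sites (ACTAGT) start at positions 22, 194, 218.
SpeI cuts after the first base of each site, so after positions 22, 194, 218.
XhoI sites (CTCGAG) start at positions 54, 167.
XhoI cuts after the first base of each site, so after positions 54, 167.
Combined cut positions: 22, 54, 167, 194, 218.
Linear molecule, 5 cuts → 6 fragments:
  1–22 → 22 bp
  23–54 → 32 bp
  55–167 → 113 bp
  168–194 → 27 bp
  195–218 → 24 bp
  219–261 → 43 bp
Sorted largest to smallest: 113, 43, 32, 27, 24, 22 bp.

113, 43, 32, 27, 24, 22 bp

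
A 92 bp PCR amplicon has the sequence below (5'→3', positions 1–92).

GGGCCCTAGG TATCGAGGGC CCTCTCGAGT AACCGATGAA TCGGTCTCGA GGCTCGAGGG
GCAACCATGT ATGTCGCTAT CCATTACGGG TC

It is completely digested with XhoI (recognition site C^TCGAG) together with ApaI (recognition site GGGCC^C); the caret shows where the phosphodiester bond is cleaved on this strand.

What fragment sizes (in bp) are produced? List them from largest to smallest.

39, 22, 16, 7, 5, 3 bp

XhoI sites (CTCGAG) start at positions 24, 46, 53.
XhoI cuts after the first base of each site, so after positions 24, 46, 53.
ApaI sites (GGGCCC) start at positions 1, 17.
ApaI cuts after base 5 of each site (before the last base), so after positions 5, 21.
Combined cut positions: 5, 21, 24, 46, 53.
Linear molecule, 5 cuts → 6 fragments:
  1–5 → 5 bp
  6–21 → 16 bp
  22–24 → 3 bp
  25–46 → 22 bp
  47–53 → 7 bp
  54–92 → 39 bp
Sorted largest to smallest: 39, 22, 16, 7, 5, 3 bp.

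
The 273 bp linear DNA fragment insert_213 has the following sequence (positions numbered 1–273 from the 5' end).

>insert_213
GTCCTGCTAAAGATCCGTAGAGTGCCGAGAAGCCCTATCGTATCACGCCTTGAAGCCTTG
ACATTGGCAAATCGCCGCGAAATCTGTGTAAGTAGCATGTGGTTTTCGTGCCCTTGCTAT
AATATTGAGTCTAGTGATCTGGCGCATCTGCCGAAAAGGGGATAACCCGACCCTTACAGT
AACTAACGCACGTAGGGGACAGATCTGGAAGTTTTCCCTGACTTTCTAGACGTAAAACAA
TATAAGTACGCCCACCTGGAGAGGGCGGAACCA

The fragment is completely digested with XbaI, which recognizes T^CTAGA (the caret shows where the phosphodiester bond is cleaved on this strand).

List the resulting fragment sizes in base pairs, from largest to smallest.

The XbaI site (TCTAGA) starts at position 225.
XbaI cuts after the first base of each site, so after position 225.
Linear molecule, 1 cut → 2 fragments:
  1–225 → 225 bp
  226–273 → 48 bp
Sorted largest to smallest: 225, 48 bp.

225, 48 bp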